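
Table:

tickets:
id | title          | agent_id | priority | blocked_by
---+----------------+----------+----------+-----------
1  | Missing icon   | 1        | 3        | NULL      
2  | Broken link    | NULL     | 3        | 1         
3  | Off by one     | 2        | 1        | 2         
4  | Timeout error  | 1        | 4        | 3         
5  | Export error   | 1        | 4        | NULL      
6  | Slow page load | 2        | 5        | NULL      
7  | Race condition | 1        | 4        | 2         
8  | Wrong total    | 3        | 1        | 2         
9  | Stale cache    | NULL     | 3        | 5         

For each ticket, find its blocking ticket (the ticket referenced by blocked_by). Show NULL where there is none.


This is a self-join: tickets is joined to a second copy of itself, matching each row's blocked_by to another row's id. Use LEFT JOIN so rows with blocked_by=NULL are kept.
  - ticket 1 (Missing icon): blocked_by=NULL -> NULL
  - ticket 2 (Broken link): blocked_by=1 -> Missing icon
  - ticket 3 (Off by one): blocked_by=2 -> Broken link
  - ticket 4 (Timeout error): blocked_by=3 -> Off by one
  - ticket 5 (Export error): blocked_by=NULL -> NULL
  - ticket 6 (Slow page load): blocked_by=NULL -> NULL
  - ticket 7 (Race condition): blocked_by=2 -> Broken link
  - ticket 8 (Wrong total): blocked_by=2 -> Broken link
  - ticket 9 (Stale cache): blocked_by=5 -> Export error

SQL:
SELECT a.title AS item, b.title AS blocked_by
FROM tickets a
LEFT JOIN tickets b ON a.blocked_by = b.id

Result:
item           | blocked_by  
---------------+-------------
Missing icon   | NULL        
Broken link    | Missing icon
Off by one     | Broken link 
Timeout error  | Off by one  
Export error   | NULL        
Slow page load | NULL        
Race condition | Broken link 
Wrong total    | Broken link 
Stale cache    | Export error


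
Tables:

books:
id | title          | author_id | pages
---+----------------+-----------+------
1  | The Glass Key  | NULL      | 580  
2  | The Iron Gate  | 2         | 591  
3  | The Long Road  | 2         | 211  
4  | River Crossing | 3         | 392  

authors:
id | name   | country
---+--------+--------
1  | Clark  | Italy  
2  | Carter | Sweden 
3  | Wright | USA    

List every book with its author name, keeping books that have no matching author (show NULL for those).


LEFT JOIN keeps every row from books (the left table); where author_id has no match in authors, the author columns become NULL. Walk through each book:
  - book 1 (The Glass Key): author_id=NULL, no match -> kept with NULL
  - book 2 (The Iron Gate): author_id=2 -> matches Carter
  - book 3 (The Long Road): author_id=2 -> matches Carter
  - book 4 (River Crossing): author_id=3 -> matches Wright
All 4 rows appear; 1 has NULL author.

SQL:
SELECT a.title, b.name AS author
FROM books a
LEFT JOIN authors b ON a.author_id = b.id

Result:
title          | author
---------------+-------
The Glass Key  | NULL  
The Iron Gate  | Carter
The Long Road  | Carter
River Crossing | Wright


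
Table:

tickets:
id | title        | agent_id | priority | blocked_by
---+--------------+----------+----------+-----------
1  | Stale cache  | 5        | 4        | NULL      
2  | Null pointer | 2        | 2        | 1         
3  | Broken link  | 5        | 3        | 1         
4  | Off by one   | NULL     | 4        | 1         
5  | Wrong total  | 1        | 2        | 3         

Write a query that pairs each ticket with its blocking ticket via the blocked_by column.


This is a self-join: tickets is joined to a second copy of itself, matching each row's blocked_by to another row's id. Use LEFT JOIN so rows with blocked_by=NULL are kept.
  - ticket 1 (Stale cache): blocked_by=NULL -> NULL
  - ticket 2 (Null pointer): blocked_by=1 -> Stale cache
  - ticket 3 (Broken link): blocked_by=1 -> Stale cache
  - ticket 4 (Off by one): blocked_by=1 -> Stale cache
  - ticket 5 (Wrong total): blocked_by=3 -> Broken link

SQL:
SELECT a.title AS item, b.title AS blocked_by
FROM tickets a
LEFT JOIN tickets b ON a.blocked_by = b.id

Result:
item         | blocked_by 
-------------+------------
Stale cache  | NULL       
Null pointer | Stale cache
Broken link  | Stale cache
Off by one   | Stale cache
Wrong total  | Broken link


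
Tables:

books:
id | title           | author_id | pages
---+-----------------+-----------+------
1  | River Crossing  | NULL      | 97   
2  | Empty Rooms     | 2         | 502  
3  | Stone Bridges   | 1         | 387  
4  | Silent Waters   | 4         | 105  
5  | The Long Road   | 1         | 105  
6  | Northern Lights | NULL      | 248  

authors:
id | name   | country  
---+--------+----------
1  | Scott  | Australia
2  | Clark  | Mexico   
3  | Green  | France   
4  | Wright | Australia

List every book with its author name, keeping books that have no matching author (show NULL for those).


LEFT JOIN keeps every row from books (the left table); where author_id has no match in authors, the author columns become NULL. Walk through each book:
  - book 1 (River Crossing): author_id=NULL, no match -> kept with NULL
  - book 2 (Empty Rooms): author_id=2 -> matches Clark
  - book 3 (Stone Bridges): author_id=1 -> matches Scott
  - book 4 (Silent Waters): author_id=4 -> matches Wright
  - book 5 (The Long Road): author_id=1 -> matches Scott
  - book 6 (Northern Lights): author_id=NULL, no match -> kept with NULL
All 6 rows appear; 2 have NULL author.

SQL:
SELECT a.title, b.name AS author
FROM books a
LEFT JOIN authors b ON a.author_id = b.id

Result:
title           | author
----------------+-------
River Crossing  | NULL  
Empty Rooms     | Clark 
Stone Bridges   | Scott 
Silent Waters   | Wright
The Long Road   | Scott 
Northern Lights | NULL  


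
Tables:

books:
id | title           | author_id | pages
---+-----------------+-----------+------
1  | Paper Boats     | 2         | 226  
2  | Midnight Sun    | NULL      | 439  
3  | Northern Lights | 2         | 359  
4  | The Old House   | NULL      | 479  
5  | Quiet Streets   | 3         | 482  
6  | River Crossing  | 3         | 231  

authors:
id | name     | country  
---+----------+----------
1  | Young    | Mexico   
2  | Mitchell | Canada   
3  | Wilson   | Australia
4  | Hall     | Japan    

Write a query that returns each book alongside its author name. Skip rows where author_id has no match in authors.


INNER JOIN keeps only books rows whose author_id matches an id in authors. Walk through each book:
  - book 1 (Paper Boats): author_id=2 -> matches Mitchell
  - book 2 (Midnight Sun): author_id=NULL, no match -> dropped
  - book 3 (Northern Lights): author_id=2 -> matches Mitchell
  - book 4 (The Old House): author_id=NULL, no match -> dropped
  - book 5 (Quiet Streets): author_id=3 -> matches Wilson
  - book 6 (River Crossing): author_id=3 -> matches Wilson
So 2 of 6 rows are dropped.

SQL:
SELECT a.title, b.name AS author
FROM books a
INNER JOIN authors b ON a.author_id = b.id

Result:
title           | author  
----------------+---------
Paper Boats     | Mitchell
Northern Lights | Mitchell
Quiet Streets   | Wilson  
River Crossing  | Wilson  


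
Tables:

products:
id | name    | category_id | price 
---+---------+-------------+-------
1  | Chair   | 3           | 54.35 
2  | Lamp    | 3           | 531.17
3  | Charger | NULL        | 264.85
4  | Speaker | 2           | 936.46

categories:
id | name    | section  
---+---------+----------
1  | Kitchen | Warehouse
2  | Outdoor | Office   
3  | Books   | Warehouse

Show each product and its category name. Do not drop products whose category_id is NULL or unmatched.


LEFT JOIN keeps every row from products (the left table); where category_id has no match in categories, the category columns become NULL. Walk through each product:
  - product 1 (Chair): category_id=3 -> matches Books
  - product 2 (Lamp): category_id=3 -> matches Books
  - product 3 (Charger): category_id=NULL, no match -> kept with NULL
  - product 4 (Speaker): category_id=2 -> matches Outdoor
All 4 rows appear; 1 has NULL category.

SQL:
SELECT a.name, b.name AS category
FROM products a
LEFT JOIN categories b ON a.category_id = b.id

Result:
name    | category
--------+---------
Chair   | Books   
Lamp    | Books   
Charger | NULL    
Speaker | Outdoor 


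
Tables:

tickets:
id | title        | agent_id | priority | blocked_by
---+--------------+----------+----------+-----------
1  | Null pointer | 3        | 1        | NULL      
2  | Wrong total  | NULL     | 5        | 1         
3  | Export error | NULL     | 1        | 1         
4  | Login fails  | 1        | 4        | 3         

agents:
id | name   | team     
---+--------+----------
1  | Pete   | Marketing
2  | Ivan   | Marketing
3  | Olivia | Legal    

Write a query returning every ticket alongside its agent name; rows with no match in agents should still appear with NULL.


LEFT JOIN keeps every row from tickets (the left table); where agent_id has no match in agents, the agent columns become NULL. Walk through each ticket:
  - ticket 1 (Null pointer): agent_id=3 -> matches Olivia
  - ticket 2 (Wrong total): agent_id=NULL, no match -> kept with NULL
  - ticket 3 (Export error): agent_id=NULL, no match -> kept with NULL
  - ticket 4 (Login fails): agent_id=1 -> matches Pete
All 4 rows appear; 2 have NULL agent.

SQL:
SELECT a.title, b.name AS agent
FROM tickets a
LEFT JOIN agents b ON a.agent_id = b.id

Result:
title        | agent 
-------------+-------
Null pointer | Olivia
Wrong total  | NULL  
Export error | NULL  
Login fails  | Pete  


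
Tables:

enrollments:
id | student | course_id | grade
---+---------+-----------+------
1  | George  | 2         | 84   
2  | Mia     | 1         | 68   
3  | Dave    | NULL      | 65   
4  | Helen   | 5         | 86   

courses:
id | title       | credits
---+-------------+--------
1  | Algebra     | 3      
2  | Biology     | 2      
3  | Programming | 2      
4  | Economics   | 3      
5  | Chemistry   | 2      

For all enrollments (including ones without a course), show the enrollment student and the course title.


LEFT JOIN keeps every row from enrollments (the left table); where course_id has no match in courses, the course columns become NULL. Walk through each enrollment:
  - enrollment 1 (George): course_id=2 -> matches Biology
  - enrollment 2 (Mia): course_id=1 -> matches Algebra
  - enrollment 3 (Dave): course_id=NULL, no match -> kept with NULL
  - enrollment 4 (Helen): course_id=5 -> matches Chemistry
All 4 rows appear; 1 has NULL course.

SQL:
SELECT a.student, b.title AS course
FROM enrollments a
LEFT JOIN courses b ON a.course_id = b.id

Result:
student | course   
--------+----------
George  | Biology  
Mia     | Algebra  
Dave    | NULL     
Helen   | Chemistry


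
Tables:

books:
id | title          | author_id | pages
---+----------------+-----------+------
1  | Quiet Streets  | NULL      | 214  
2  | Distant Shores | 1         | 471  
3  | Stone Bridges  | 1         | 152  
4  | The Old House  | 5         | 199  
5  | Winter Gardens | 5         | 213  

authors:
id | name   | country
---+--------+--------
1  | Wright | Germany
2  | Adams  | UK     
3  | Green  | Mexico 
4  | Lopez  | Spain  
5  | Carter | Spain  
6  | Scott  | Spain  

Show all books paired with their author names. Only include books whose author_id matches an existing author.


INNER JOIN keeps only books rows whose author_id matches an id in authors. Walk through each book:
  - book 1 (Quiet Streets): author_id=NULL, no match -> dropped
  - book 2 (Distant Shores): author_id=1 -> matches Wright
  - book 3 (Stone Bridges): author_id=1 -> matches Wright
  - book 4 (The Old House): author_id=5 -> matches Carter
  - book 5 (Winter Gardens): author_id=5 -> matches Carter
So 1 of 5 rows is dropped.

SQL:
SELECT a.title, b.name AS author
FROM books a
INNER JOIN authors b ON a.author_id = b.id

Result:
title          | author
---------------+-------
Distant Shores | Wright
Stone Bridges  | Wright
The Old House  | Carter
Winter Gardens | Carter


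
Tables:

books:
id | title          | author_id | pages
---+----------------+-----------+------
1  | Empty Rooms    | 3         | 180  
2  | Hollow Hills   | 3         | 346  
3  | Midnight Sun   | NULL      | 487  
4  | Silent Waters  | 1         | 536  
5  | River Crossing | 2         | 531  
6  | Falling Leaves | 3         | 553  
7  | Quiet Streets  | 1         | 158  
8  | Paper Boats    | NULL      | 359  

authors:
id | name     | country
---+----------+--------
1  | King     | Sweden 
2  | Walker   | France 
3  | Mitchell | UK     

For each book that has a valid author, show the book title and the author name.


INNER JOIN keeps only books rows whose author_id matches an id in authors. Walk through each book:
  - book 1 (Empty Rooms): author_id=3 -> matches Mitchell
  - book 2 (Hollow Hills): author_id=3 -> matches Mitchell
  - book 3 (Midnight Sun): author_id=NULL, no match -> dropped
  - book 4 (Silent Waters): author_id=1 -> matches King
  - book 5 (River Crossing): author_id=2 -> matches Walker
  - book 6 (Falling Leaves): author_id=3 -> matches Mitchell
  - book 7 (Quiet Streets): author_id=1 -> matches King
  - book 8 (Paper Boats): author_id=NULL, no match -> dropped
So 2 of 8 rows are dropped.

SQL:
SELECT a.title, b.name AS author
FROM books a
INNER JOIN authors b ON a.author_id = b.id

Result:
title          | author  
---------------+---------
Empty Rooms    | Mitchell
Hollow Hills   | Mitchell
Silent Waters  | King    
River Crossing | Walker  
Falling Leaves | Mitchell
Quiet Streets  | King    


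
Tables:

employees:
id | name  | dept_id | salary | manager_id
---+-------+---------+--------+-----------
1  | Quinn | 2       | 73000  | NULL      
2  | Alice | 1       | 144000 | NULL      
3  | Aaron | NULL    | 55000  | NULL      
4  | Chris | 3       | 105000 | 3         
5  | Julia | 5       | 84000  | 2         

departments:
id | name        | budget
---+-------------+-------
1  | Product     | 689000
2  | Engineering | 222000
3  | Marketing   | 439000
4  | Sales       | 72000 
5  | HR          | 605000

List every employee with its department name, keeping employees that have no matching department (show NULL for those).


LEFT JOIN keeps every row from employees (the left table); where dept_id has no match in departments, the department columns become NULL. Walk through each employee:
  - employee 1 (Quinn): dept_id=2 -> matches Engineering
  - employee 2 (Alice): dept_id=1 -> matches Product
  - employee 3 (Aaron): dept_id=NULL, no match -> kept with NULL
  - employee 4 (Chris): dept_id=3 -> matches Marketing
  - employee 5 (Julia): dept_id=5 -> matches HR
All 5 rows appear; 1 has NULL department.

SQL:
SELECT a.name, b.name AS department
FROM employees a
LEFT JOIN departments b ON a.dept_id = b.id

Result:
name  | department 
------+------------
Quinn | Engineering
Alice | Product    
Aaron | NULL       
Chris | Marketing  
Julia | HR         


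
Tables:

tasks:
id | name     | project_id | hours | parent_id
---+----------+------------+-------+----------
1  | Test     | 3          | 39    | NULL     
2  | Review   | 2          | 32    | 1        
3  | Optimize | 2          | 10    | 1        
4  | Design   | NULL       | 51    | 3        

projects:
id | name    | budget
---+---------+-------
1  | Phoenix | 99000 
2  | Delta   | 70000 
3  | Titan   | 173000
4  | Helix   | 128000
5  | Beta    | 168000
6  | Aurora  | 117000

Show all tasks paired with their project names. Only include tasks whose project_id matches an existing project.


INNER JOIN keeps only tasks rows whose project_id matches an id in projects. Walk through each task:
  - task 1 (Test): project_id=3 -> matches Titan
  - task 2 (Review): project_id=2 -> matches Delta
  - task 3 (Optimize): project_id=2 -> matches Delta
  - task 4 (Design): project_id=NULL, no match -> dropped
So 1 of 4 rows is dropped.

SQL:
SELECT a.name, b.name AS project
FROM tasks a
INNER JOIN projects b ON a.project_id = b.id

Result:
name     | project
---------+--------
Test     | Titan  
Review   | Delta  
Optimize | Delta  


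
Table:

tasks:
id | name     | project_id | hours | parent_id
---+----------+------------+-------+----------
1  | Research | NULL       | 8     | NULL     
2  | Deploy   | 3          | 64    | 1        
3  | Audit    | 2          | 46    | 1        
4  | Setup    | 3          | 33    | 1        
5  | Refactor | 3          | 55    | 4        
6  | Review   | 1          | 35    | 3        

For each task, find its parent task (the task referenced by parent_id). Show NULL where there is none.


This is a self-join: tasks is joined to a second copy of itself, matching each row's parent_id to another row's id. Use LEFT JOIN so rows with parent_id=NULL are kept.
  - task 1 (Research): parent_id=NULL -> NULL
  - task 2 (Deploy): parent_id=1 -> Research
  - task 3 (Audit): parent_id=1 -> Research
  - task 4 (Setup): parent_id=1 -> Research
  - task 5 (Refactor): parent_id=4 -> Setup
  - task 6 (Review): parent_id=3 -> Audit

SQL:
SELECT a.name AS item, b.name AS parent
FROM tasks a
LEFT JOIN tasks b ON a.parent_id = b.id

Result:
item     | parent  
---------+---------
Research | NULL    
Deploy   | Research
Audit    | Research
Setup    | Research
Refactor | Setup   
Review   | Audit   


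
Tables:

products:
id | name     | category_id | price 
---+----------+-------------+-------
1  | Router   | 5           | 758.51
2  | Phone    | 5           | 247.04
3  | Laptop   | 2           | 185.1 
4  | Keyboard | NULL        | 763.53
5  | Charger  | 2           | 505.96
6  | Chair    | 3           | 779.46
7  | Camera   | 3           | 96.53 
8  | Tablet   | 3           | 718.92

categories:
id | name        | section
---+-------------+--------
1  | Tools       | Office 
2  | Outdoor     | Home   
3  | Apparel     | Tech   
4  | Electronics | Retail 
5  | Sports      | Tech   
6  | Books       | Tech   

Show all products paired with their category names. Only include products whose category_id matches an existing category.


INNER JOIN keeps only products rows whose category_id matches an id in categories. Walk through each product:
  - product 1 (Router): category_id=5 -> matches Sports
  - product 2 (Phone): category_id=5 -> matches Sports
  - product 3 (Laptop): category_id=2 -> matches Outdoor
  - product 4 (Keyboard): category_id=NULL, no match -> dropped
  - product 5 (Charger): category_id=2 -> matches Outdoor
  - product 6 (Chair): category_id=3 -> matches Apparel
  - product 7 (Camera): category_id=3 -> matches Apparel
  - product 8 (Tablet): category_id=3 -> matches Apparel
So 1 of 8 rows is dropped.

SQL:
SELECT a.name, b.name AS category
FROM products a
INNER JOIN categories b ON a.category_id = b.id

Result:
name    | category
--------+---------
Router  | Sports  
Phone   | Sports  
Laptop  | Outdoor 
Charger | Outdoor 
Chair   | Apparel 
Camera  | Apparel 
Tablet  | Apparel 


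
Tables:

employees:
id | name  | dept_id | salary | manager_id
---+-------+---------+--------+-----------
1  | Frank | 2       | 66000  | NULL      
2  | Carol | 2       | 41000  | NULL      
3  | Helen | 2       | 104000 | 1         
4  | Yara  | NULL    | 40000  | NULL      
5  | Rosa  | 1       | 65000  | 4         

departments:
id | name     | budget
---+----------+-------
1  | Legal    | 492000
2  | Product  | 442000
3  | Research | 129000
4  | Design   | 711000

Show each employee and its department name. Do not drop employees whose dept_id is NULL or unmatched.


LEFT JOIN keeps every row from employees (the left table); where dept_id has no match in departments, the department columns become NULL. Walk through each employee:
  - employee 1 (Frank): dept_id=2 -> matches Product
  - employee 2 (Carol): dept_id=2 -> matches Product
  - employee 3 (Helen): dept_id=2 -> matches Product
  - employee 4 (Yara): dept_id=NULL, no match -> kept with NULL
  - employee 5 (Rosa): dept_id=1 -> matches Legal
All 5 rows appear; 1 has NULL department.

SQL:
SELECT a.name, b.name AS department
FROM employees a
LEFT JOIN departments b ON a.dept_id = b.id

Result:
name  | department
------+-----------
Frank | Product   
Carol | Product   
Helen | Product   
Yara  | NULL      
Rosa  | Legal     


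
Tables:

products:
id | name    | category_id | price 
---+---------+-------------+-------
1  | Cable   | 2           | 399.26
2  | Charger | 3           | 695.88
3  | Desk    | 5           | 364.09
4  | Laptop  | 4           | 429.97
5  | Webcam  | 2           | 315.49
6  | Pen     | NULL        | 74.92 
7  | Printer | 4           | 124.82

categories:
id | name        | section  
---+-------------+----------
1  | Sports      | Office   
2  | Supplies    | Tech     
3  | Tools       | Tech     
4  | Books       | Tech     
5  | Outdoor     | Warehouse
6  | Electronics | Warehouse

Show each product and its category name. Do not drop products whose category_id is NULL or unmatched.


LEFT JOIN keeps every row from products (the left table); where category_id has no match in categories, the category columns become NULL. Walk through each product:
  - product 1 (Cable): category_id=2 -> matches Supplies
  - product 2 (Charger): category_id=3 -> matches Tools
  - product 3 (Desk): category_id=5 -> matches Outdoor
  - product 4 (Laptop): category_id=4 -> matches Books
  - product 5 (Webcam): category_id=2 -> matches Supplies
  - product 6 (Pen): category_id=NULL, no match -> kept with NULL
  - product 7 (Printer): category_id=4 -> matches Books
All 7 rows appear; 1 has NULL category.

SQL:
SELECT a.name, b.name AS category
FROM products a
LEFT JOIN categories b ON a.category_id = b.id

Result:
name    | category
--------+---------
Cable   | Supplies
Charger | Tools   
Desk    | Outdoor 
Laptop  | Books   
Webcam  | Supplies
Pen     | NULL    
Printer | Books   


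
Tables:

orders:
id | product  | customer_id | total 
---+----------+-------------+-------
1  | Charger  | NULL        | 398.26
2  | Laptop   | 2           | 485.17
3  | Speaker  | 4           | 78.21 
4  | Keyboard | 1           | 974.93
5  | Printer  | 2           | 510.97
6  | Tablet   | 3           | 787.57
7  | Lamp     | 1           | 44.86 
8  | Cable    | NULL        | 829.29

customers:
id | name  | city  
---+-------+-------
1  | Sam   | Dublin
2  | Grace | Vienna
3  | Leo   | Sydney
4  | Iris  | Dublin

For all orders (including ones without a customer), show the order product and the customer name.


LEFT JOIN keeps every row from orders (the left table); where customer_id has no match in customers, the customer columns become NULL. Walk through each order:
  - order 1 (Charger): customer_id=NULL, no match -> kept with NULL
  - order 2 (Laptop): customer_id=2 -> matches Grace
  - order 3 (Speaker): customer_id=4 -> matches Iris
  - order 4 (Keyboard): customer_id=1 -> matches Sam
  - order 5 (Printer): customer_id=2 -> matches Grace
  - order 6 (Tablet): customer_id=3 -> matches Leo
  - order 7 (Lamp): customer_id=1 -> matches Sam
  - order 8 (Cable): customer_id=NULL, no match -> kept with NULL
All 8 rows appear; 2 have NULL customer.

SQL:
SELECT a.product, b.name AS customer
FROM orders a
LEFT JOIN customers b ON a.customer_id = b.id

Result:
product  | customer
---------+---------
Charger  | NULL    
Laptop   | Grace   
Speaker  | Iris    
Keyboard | Sam     
Printer  | Grace   
Tablet   | Leo     
Lamp     | Sam     
Cable    | NULL    


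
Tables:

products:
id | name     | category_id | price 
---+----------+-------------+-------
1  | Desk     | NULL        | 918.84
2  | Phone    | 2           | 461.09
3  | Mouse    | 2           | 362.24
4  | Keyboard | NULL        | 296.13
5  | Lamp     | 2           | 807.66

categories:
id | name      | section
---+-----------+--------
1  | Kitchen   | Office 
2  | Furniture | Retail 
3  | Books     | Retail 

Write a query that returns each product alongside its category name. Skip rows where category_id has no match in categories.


INNER JOIN keeps only products rows whose category_id matches an id in categories. Walk through each product:
  - product 1 (Desk): category_id=NULL, no match -> dropped
  - product 2 (Phone): category_id=2 -> matches Furniture
  - product 3 (Mouse): category_id=2 -> matches Furniture
  - product 4 (Keyboard): category_id=NULL, no match -> dropped
  - product 5 (Lamp): category_id=2 -> matches Furniture
So 2 of 5 rows are dropped.

SQL:
SELECT a.name, b.name AS category
FROM products a
INNER JOIN categories b ON a.category_id = b.id

Result:
name  | category 
------+----------
Phone | Furniture
Mouse | Furniture
Lamp  | Furniture


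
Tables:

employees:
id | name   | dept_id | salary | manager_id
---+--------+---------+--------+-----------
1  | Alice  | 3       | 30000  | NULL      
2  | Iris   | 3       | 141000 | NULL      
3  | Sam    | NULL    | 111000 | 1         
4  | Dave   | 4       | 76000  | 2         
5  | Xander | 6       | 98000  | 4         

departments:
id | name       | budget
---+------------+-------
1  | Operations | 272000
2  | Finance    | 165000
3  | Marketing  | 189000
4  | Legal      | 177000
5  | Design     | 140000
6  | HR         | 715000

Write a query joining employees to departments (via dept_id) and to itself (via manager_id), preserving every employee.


Two LEFT JOINs from the same base table employees: one to departments via dept_id, one to employees itself via manager_id. Both are LEFT so every employee is preserved.
Match against departments:
  - employee 1 (Alice): dept_id=3 -> matches Marketing
  - employee 2 (Iris): dept_id=3 -> matches Marketing
  - employee 3 (Sam): dept_id=NULL, no match -> kept with NULL
  - employee 4 (Dave): dept_id=4 -> matches Legal
  - employee 5 (Xander): dept_id=6 -> matches HR
Match against employees (self):
  - employee 1 (Alice): manager_id=NULL -> NULL
  - employee 2 (Iris): manager_id=NULL -> NULL
  - employee 3 (Sam): manager_id=1 -> Alice
  - employee 4 (Dave): manager_id=2 -> Iris
  - employee 5 (Xander): manager_id=4 -> Dave

SQL:
SELECT a.name, b.name AS department, c.name AS manager
FROM employees a
LEFT JOIN departments b ON a.dept_id = b.id
LEFT JOIN employees c ON a.manager_id = c.id

Result:
name   | department | manager
-------+------------+--------
Alice  | Marketing  | NULL   
Iris   | Marketing  | NULL   
Sam    | NULL       | Alice  
Dave   | Legal      | Iris   
Xander | HR         | Dave   


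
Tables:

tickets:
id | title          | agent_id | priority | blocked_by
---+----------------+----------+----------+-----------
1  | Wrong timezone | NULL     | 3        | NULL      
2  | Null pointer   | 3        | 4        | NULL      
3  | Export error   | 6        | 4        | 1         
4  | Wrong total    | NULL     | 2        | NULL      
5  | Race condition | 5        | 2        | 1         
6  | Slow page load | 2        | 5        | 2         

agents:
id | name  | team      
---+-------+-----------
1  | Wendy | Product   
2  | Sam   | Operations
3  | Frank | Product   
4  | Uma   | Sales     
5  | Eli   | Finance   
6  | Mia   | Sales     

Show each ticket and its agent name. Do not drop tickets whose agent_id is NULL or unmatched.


LEFT JOIN keeps every row from tickets (the left table); where agent_id has no match in agents, the agent columns become NULL. Walk through each ticket:
  - ticket 1 (Wrong timezone): agent_id=NULL, no match -> kept with NULL
  - ticket 2 (Null pointer): agent_id=3 -> matches Frank
  - ticket 3 (Export error): agent_id=6 -> matches Mia
  - ticket 4 (Wrong total): agent_id=NULL, no match -> kept with NULL
  - ticket 5 (Race condition): agent_id=5 -> matches Eli
  - ticket 6 (Slow page load): agent_id=2 -> matches Sam
All 6 rows appear; 2 have NULL agent.

SQL:
SELECT a.title, b.name AS agent
FROM tickets a
LEFT JOIN agents b ON a.agent_id = b.id

Result:
title          | agent
---------------+------
Wrong timezone | NULL 
Null pointer   | Frank
Export error   | Mia  
Wrong total    | NULL 
Race condition | Eli  
Slow page load | Sam  


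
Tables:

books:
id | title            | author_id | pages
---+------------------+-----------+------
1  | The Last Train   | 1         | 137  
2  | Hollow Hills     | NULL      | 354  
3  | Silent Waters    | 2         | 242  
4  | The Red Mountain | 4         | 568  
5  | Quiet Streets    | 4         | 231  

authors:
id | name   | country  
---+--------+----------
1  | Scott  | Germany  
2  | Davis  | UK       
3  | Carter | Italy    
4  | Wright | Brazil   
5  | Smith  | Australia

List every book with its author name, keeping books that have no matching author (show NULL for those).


LEFT JOIN keeps every row from books (the left table); where author_id has no match in authors, the author columns become NULL. Walk through each book:
  - book 1 (The Last Train): author_id=1 -> matches Scott
  - book 2 (Hollow Hills): author_id=NULL, no match -> kept with NULL
  - book 3 (Silent Waters): author_id=2 -> matches Davis
  - book 4 (The Red Mountain): author_id=4 -> matches Wright
  - book 5 (Quiet Streets): author_id=4 -> matches Wright
All 5 rows appear; 1 has NULL author.

SQL:
SELECT a.title, b.name AS author
FROM books a
LEFT JOIN authors b ON a.author_id = b.id

Result:
title            | author
-----------------+-------
The Last Train   | Scott 
Hollow Hills     | NULL  
Silent Waters    | Davis 
The Red Mountain | Wright
Quiet Streets    | Wright


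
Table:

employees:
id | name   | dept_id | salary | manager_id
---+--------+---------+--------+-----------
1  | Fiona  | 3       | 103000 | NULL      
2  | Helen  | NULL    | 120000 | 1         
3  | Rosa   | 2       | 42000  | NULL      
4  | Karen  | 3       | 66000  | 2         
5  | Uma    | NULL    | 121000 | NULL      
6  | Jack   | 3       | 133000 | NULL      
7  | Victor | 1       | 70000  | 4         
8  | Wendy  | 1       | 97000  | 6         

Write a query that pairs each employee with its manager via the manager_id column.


This is a self-join: employees is joined to a second copy of itself, matching each row's manager_id to another row's id. Use LEFT JOIN so rows with manager_id=NULL are kept.
  - employee 1 (Fiona): manager_id=NULL -> NULL
  - employee 2 (Helen): manager_id=1 -> Fiona
  - employee 3 (Rosa): manager_id=NULL -> NULL
  - employee 4 (Karen): manager_id=2 -> Helen
  - employee 5 (Uma): manager_id=NULL -> NULL
  - employee 6 (Jack): manager_id=NULL -> NULL
  - employee 7 (Victor): manager_id=4 -> Karen
  - employee 8 (Wendy): manager_id=6 -> Jack

SQL:
SELECT a.name AS item, b.name AS manager
FROM employees a
LEFT JOIN employees b ON a.manager_id = b.id

Result:
item   | manager
-------+--------
Fiona  | NULL   
Helen  | Fiona  
Rosa   | NULL   
Karen  | Helen  
Uma    | NULL   
Jack   | NULL   
Victor | Karen  
Wendy  | Jack   


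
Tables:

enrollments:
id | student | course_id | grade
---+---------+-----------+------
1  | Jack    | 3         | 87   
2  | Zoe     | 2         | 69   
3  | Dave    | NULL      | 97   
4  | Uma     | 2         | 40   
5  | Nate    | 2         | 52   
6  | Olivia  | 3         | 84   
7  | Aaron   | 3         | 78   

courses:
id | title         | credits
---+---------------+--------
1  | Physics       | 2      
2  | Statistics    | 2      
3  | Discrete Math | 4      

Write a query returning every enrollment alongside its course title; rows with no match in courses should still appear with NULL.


LEFT JOIN keeps every row from enrollments (the left table); where course_id has no match in courses, the course columns become NULL. Walk through each enrollment:
  - enrollment 1 (Jack): course_id=3 -> matches Discrete Math
  - enrollment 2 (Zoe): course_id=2 -> matches Statistics
  - enrollment 3 (Dave): course_id=NULL, no match -> kept with NULL
  - enrollment 4 (Uma): course_id=2 -> matches Statistics
  - enrollment 5 (Nate): course_id=2 -> matches Statistics
  - enrollment 6 (Olivia): course_id=3 -> matches Discrete Math
  - enrollment 7 (Aaron): course_id=3 -> matches Discrete Math
All 7 rows appear; 1 has NULL course.

SQL:
SELECT a.student, b.title AS course
FROM enrollments a
LEFT JOIN courses b ON a.course_id = b.id

Result:
student | course       
--------+--------------
Jack    | Discrete Math
Zoe     | Statistics   
Dave    | NULL         
Uma     | Statistics   
Nate    | Statistics   
Olivia  | Discrete Math
Aaron   | Discrete Math


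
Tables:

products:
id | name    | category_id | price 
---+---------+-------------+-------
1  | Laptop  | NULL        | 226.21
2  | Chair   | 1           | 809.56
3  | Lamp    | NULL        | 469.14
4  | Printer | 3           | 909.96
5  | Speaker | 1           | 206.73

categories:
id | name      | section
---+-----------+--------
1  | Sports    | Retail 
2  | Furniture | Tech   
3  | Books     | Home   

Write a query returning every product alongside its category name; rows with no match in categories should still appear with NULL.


LEFT JOIN keeps every row from products (the left table); where category_id has no match in categories, the category columns become NULL. Walk through each product:
  - product 1 (Laptop): category_id=NULL, no match -> kept with NULL
  - product 2 (Chair): category_id=1 -> matches Sports
  - product 3 (Lamp): category_id=NULL, no match -> kept with NULL
  - product 4 (Printer): category_id=3 -> matches Books
  - product 5 (Speaker): category_id=1 -> matches Sports
All 5 rows appear; 2 have NULL category.

SQL:
SELECT a.name, b.name AS category
FROM products a
LEFT JOIN categories b ON a.category_id = b.id

Result:
name    | category
--------+---------
Laptop  | NULL    
Chair   | Sports  
Lamp    | NULL    
Printer | Books   
Speaker | Sports  


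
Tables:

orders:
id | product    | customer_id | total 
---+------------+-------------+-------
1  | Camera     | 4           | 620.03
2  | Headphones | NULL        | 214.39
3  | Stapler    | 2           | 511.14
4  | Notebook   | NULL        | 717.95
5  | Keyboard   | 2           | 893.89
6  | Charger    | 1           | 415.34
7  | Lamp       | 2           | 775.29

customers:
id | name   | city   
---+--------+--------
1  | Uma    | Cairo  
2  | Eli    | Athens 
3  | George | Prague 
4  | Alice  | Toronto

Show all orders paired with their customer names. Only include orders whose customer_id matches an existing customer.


INNER JOIN keeps only orders rows whose customer_id matches an id in customers. Walk through each order:
  - order 1 (Camera): customer_id=4 -> matches Alice
  - order 2 (Headphones): customer_id=NULL, no match -> dropped
  - order 3 (Stapler): customer_id=2 -> matches Eli
  - order 4 (Notebook): customer_id=NULL, no match -> dropped
  - order 5 (Keyboard): customer_id=2 -> matches Eli
  - order 6 (Charger): customer_id=1 -> matches Uma
  - order 7 (Lamp): customer_id=2 -> matches Eli
So 2 of 7 rows are dropped.

SQL:
SELECT a.product, b.name AS customer
FROM orders a
INNER JOIN customers b ON a.customer_id = b.id

Result:
product  | customer
---------+---------
Camera   | Alice   
Stapler  | Eli     
Keyboard | Eli     
Charger  | Uma     
Lamp     | Eli     


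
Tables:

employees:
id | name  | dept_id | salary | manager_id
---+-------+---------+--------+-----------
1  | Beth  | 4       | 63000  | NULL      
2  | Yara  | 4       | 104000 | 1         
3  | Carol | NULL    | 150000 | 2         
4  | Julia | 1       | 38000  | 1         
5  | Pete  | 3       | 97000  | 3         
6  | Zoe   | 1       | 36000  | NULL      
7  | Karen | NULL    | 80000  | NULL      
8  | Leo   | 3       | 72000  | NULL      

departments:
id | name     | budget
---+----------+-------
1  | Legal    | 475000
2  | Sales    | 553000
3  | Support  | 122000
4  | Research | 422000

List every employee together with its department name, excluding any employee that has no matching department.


INNER JOIN keeps only employees rows whose dept_id matches an id in departments. Walk through each employee:
  - employee 1 (Beth): dept_id=4 -> matches Research
  - employee 2 (Yara): dept_id=4 -> matches Research
  - employee 3 (Carol): dept_id=NULL, no match -> dropped
  - employee 4 (Julia): dept_id=1 -> matches Legal
  - employee 5 (Pete): dept_id=3 -> matches Support
  - employee 6 (Zoe): dept_id=1 -> matches Legal
  - employee 7 (Karen): dept_id=NULL, no match -> dropped
  - employee 8 (Leo): dept_id=3 -> matches Support
So 2 of 8 rows are dropped.

SQL:
SELECT a.name, b.name AS department
FROM employees a
INNER JOIN departments b ON a.dept_id = b.id

Result:
name  | department
------+-----------
Beth  | Research  
Yara  | Research  
Julia | Legal     
Pete  | Support   
Zoe   | Legal     
Leo   | Support   


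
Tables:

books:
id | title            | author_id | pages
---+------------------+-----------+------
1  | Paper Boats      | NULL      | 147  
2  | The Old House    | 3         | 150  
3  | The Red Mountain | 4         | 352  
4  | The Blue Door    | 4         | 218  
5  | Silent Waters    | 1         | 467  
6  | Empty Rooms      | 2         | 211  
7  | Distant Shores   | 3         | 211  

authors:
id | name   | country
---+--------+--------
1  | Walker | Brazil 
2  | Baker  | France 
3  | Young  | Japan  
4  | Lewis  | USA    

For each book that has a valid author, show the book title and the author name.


INNER JOIN keeps only books rows whose author_id matches an id in authors. Walk through each book:
  - book 1 (Paper Boats): author_id=NULL, no match -> dropped
  - book 2 (The Old House): author_id=3 -> matches Young
  - book 3 (The Red Mountain): author_id=4 -> matches Lewis
  - book 4 (The Blue Door): author_id=4 -> matches Lewis
  - book 5 (Silent Waters): author_id=1 -> matches Walker
  - book 6 (Empty Rooms): author_id=2 -> matches Baker
  - book 7 (Distant Shores): author_id=3 -> matches Young
So 1 of 7 rows is dropped.

SQL:
SELECT a.title, b.name AS author
FROM books a
INNER JOIN authors b ON a.author_id = b.id

Result:
title            | author
-----------------+-------
The Old House    | Young 
The Red Mountain | Lewis 
The Blue Door    | Lewis 
Silent Waters    | Walker
Empty Rooms      | Baker 
Distant Shores   | Young 


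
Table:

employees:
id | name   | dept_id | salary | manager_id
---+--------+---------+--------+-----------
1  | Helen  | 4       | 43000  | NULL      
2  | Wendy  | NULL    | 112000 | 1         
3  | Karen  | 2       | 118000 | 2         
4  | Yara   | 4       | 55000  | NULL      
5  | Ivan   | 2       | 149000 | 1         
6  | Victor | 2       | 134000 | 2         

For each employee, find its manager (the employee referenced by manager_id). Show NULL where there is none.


This is a self-join: employees is joined to a second copy of itself, matching each row's manager_id to another row's id. Use LEFT JOIN so rows with manager_id=NULL are kept.
  - employee 1 (Helen): manager_id=NULL -> NULL
  - employee 2 (Wendy): manager_id=1 -> Helen
  - employee 3 (Karen): manager_id=2 -> Wendy
  - employee 4 (Yara): manager_id=NULL -> NULL
  - employee 5 (Ivan): manager_id=1 -> Helen
  - employee 6 (Victor): manager_id=2 -> Wendy

SQL:
SELECT a.name AS item, b.name AS manager
FROM employees a
LEFT JOIN employees b ON a.manager_id = b.id

Result:
item   | manager
-------+--------
Helen  | NULL   
Wendy  | Helen  
Karen  | Wendy  
Yara   | NULL   
Ivan   | Helen  
Victor | Wendy  


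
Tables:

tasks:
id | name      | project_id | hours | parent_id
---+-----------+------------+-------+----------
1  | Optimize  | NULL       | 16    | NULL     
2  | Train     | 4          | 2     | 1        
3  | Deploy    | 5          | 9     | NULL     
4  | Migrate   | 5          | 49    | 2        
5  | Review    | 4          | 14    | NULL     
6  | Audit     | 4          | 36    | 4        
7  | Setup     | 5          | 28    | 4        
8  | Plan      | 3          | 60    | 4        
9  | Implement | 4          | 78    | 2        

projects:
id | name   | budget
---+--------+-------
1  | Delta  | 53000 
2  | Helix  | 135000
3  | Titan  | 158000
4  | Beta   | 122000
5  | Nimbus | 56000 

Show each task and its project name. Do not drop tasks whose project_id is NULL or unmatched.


LEFT JOIN keeps every row from tasks (the left table); where project_id has no match in projects, the project columns become NULL. Walk through each task:
  - task 1 (Optimize): project_id=NULL, no match -> kept with NULL
  - task 2 (Train): project_id=4 -> matches Beta
  - task 3 (Deploy): project_id=5 -> matches Nimbus
  - task 4 (Migrate): project_id=5 -> matches Nimbus
  - task 5 (Review): project_id=4 -> matches Beta
  - task 6 (Audit): project_id=4 -> matches Beta
  - task 7 (Setup): project_id=5 -> matches Nimbus
  - task 8 (Plan): project_id=3 -> matches Titan
  - task 9 (Implement): project_id=4 -> matches Beta
All 9 rows appear; 1 has NULL project.

SQL:
SELECT a.name, b.name AS project
FROM tasks a
LEFT JOIN projects b ON a.project_id = b.id

Result:
name      | project
----------+--------
Optimize  | NULL   
Train     | Beta   
Deploy    | Nimbus 
Migrate   | Nimbus 
Review    | Beta   
Audit     | Beta   
Setup     | Nimbus 
Plan      | Titan  
Implement | Beta   
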